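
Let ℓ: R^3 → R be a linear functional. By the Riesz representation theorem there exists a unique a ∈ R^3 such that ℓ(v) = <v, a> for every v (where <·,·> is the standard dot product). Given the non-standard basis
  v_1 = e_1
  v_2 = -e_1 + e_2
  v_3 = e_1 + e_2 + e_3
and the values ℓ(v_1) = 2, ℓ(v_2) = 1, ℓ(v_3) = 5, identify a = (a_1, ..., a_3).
a = (2, 3, 0)

Write a = (a_1, ..., a_3) in the standard basis. For each basis vector v_i, ℓ(v_i) = <v_i, a> is a linear equation in the a_j's. Collect the n equations into a matrix system V a = ℓ, where row i of V is v_i (expressed in the standard basis). Since V is invertible (lower-triangular with 1s on the diagonal, up to permutation), solve by back-substitution:
  V =
[[1, 0, 0],
 [-1, 1, 0],
 [1, 1, 1]]
  V a = (2, 1, 5)
Solving gives a = (2, 3, 0).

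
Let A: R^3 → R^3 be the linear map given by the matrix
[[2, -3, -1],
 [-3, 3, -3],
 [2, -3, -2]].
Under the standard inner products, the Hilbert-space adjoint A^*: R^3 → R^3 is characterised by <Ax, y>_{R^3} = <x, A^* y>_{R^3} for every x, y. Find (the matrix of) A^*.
A^* = A^T =
[[2, -3, 2],
 [-3, 3, -3],
 [-1, -3, -2]]

For real matrices with standard dot products, the defining identity <Ax, y> = <x, A^* y> gives (Ax)^T y = x^T (A^*) y, i.e. x^T A^T y = x^T (A^*) y. Since this holds for all x, y, we must have A^* = A^T. Therefore
A^* =
[[2, -3, 2],
 [-3, 3, -3],
 [-1, -3, -2]].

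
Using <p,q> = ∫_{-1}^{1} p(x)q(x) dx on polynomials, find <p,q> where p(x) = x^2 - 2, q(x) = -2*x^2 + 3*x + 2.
<p,q> = -24/5

Expand the product: p(x)·q(x) = -2*x^4 + 3*x^3 + 6*x^2 - 6*x - 4.
∫_{-1}^{1} of each monomial x^k gives [2/(k+1) if k even, 0 if k odd]. Integrating term-by-term (or equivalently evaluating the antiderivative F(x) = -2*x^5/5 + 3*x^4/4 + 2*x^3 - 3*x^2 - 4*x at the endpoints):
  F(1) − F(−1) = -93/20 − (3/20) = -24/5.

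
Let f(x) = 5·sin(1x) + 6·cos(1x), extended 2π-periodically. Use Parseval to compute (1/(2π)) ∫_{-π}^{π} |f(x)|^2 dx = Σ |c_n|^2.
Σ |c_n|^2 = 61/2

Expand |f|^2 and use orthogonality of {sin(nx), cos(mx)} on [-π, π]:
  ∫_{-π}^{π} sin(nx)^2 dx = π, ∫ cos(mx)^2 dx = π, and cross terms integrate to 0.
So ∫_{-π}^{π} f(x)^2 dx = 5^2 · π + 6^2 · π = (25 + 36)π.
Divide by 2π: (25 + 36)/2 = 61/2.
By Parseval, this equals Σ |c_n|^2.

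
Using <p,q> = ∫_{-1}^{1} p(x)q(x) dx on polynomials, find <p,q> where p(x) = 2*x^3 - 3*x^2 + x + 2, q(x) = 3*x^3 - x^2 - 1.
<p,q> = 82/105

Expand the product: p(x)·q(x) = 6*x^6 - 11*x^5 + 6*x^4 + 3*x^3 + x^2 - x - 2.
∫_{-1}^{1} of each monomial x^k gives [2/(k+1) if k even, 0 if k odd]. Integrating term-by-term (or equivalently evaluating the antiderivative F(x) = 6*x^7/7 - 11*x^6/6 + 6*x^5/5 + 3*x^4/4 + x^3/3 - x^2/2 - 2*x at the endpoints):
  F(1) − F(−1) = -167/140 − (-829/420) = 82/105.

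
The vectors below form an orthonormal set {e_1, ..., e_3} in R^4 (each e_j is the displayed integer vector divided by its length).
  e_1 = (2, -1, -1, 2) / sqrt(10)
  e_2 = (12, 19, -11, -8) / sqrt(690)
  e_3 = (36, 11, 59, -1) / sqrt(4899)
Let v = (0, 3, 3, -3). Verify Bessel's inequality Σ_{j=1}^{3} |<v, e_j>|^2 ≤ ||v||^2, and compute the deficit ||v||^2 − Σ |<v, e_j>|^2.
Σ |<v, e_j>|^2 = 27; ||v||^2 = 27; deficit = 0

Write each e_j = u_j / sqrt(<u_j, u_j>) where u_j is the displayed integer vector. Then <v, e_j> = <v, u_j> / sqrt(<u_j, u_j>), so |<v, e_j>|^2 = <v, u_j>^2 / <u_j, u_j>.
Coefficients: <v, e_1> = -12/sqrt(10), <v, e_2> = 48/sqrt(690), <v, e_3> = 213/sqrt(4899).
Square and sum: Σ |<v, e_j>|^2 = 27.
Compute ||v||^2 = v·v = 27.
Deficit = 27 − 27 = 0 ≥ 0, confirming Bessel's inequality. (The deficit equals ||v − Σ <v,e_j> e_j||^2, the squared distance from v to span{e_j}.)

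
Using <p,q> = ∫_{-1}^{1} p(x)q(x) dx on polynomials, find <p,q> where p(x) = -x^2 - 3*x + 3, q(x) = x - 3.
<p,q> = -18

Expand the product: p(x)·q(x) = -x^3 + 12*x - 9.
∫_{-1}^{1} of each monomial x^k gives [2/(k+1) if k even, 0 if k odd]. Integrating term-by-term (or equivalently evaluating the antiderivative F(x) = -x^4/4 + 6*x^2 - 9*x at the endpoints):
  F(1) − F(−1) = -13/4 − (59/4) = -18.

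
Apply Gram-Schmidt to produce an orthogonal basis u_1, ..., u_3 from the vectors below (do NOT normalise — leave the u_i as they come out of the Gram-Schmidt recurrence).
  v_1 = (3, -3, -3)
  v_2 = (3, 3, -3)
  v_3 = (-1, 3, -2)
Orthogonal basis:
  u_1 = (3, -3, -3)
  u_2 = (2, 4, -2)
  u_3 = (-3/2, 0, -3/2)

Apply the Gram-Schmidt recurrence
  u_1 = v_1
  u_i = v_i − Σ_{j<i} ((v_i · u_j) / (u_j · u_j)) · u_j.

Step by step this gives:
  u_1 = (3, -3, -3)
  u_2 = (2, 4, -2)
  u_3 = (-3/2, 0, -3/2)

Orthogonality check:
  u_2 · u_1 = 0 (should be 0)
  u_3 · u_1 = 0 (should be 0)
  u_3 · u_2 = 0 (should be 0)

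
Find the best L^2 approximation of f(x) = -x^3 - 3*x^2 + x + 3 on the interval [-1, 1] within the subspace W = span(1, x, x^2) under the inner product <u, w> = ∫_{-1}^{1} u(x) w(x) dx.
g(x) = -3*x^2 + 2*x/5 + 3

The best approximation g ∈ W is the orthogonal projection of f onto W. Writing g = a_0 + a_1 x + a_2 x^2, the coefficients solve the normal equations G · a = b where
  G_{ij} = <φ_i, φ_j> and b_i = <f, φ_i>, with φ_0 = 1, φ_1 = x, φ_2 = x^2.
G =
  [2, 0, 2/3]
  [0, 2/3, 0]
  [2/3, 0, 2/5],
b = (4, 4/15, 4/5).
Solving gives a_0 = 3, a_1 = 2/5, a_2 = -3, so
  g(x) = -3*x^2 + 2*x/5 + 3.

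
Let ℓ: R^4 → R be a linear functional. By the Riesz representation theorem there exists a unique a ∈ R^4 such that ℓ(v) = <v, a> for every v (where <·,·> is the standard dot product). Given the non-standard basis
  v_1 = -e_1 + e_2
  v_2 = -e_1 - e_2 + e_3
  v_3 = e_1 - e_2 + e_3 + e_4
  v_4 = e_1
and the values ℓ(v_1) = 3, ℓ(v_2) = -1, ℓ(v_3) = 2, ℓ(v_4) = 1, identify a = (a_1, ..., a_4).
a = (1, 4, 4, 1)

Write a = (a_1, ..., a_4) in the standard basis. For each basis vector v_i, ℓ(v_i) = <v_i, a> is a linear equation in the a_j's. Collect the n equations into a matrix system V a = ℓ, where row i of V is v_i (expressed in the standard basis). Since V is invertible (lower-triangular with 1s on the diagonal, up to permutation), solve by back-substitution:
  V =
[[-1, 1, 0, 0],
 [-1, -1, 1, 0],
 [1, -1, 1, 1],
 [1, 0, 0, 0]]
  V a = (3, -1, 2, 1)
Solving gives a = (1, 4, 4, 1).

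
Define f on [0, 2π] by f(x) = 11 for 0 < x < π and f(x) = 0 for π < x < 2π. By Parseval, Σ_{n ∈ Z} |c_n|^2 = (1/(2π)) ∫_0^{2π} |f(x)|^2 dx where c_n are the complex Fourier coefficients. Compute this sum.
Σ |c_n|^2 = 121/2

Parseval equates the L^2 energy of f (normalised by 1/(2π)) with the ℓ^2 sum of its Fourier coefficients: (1/(2π)) ∫_0^{2π} |f|^2 = Σ |c_n|^2.
Compute the left side: (1/(2π)) [∫_0^π 11^2 dx + ∫_π^{2π} 0^2 dx] = (1/(2π)) · (121π + 0π) = (121 + 0)/2 = 121/2.
So Σ_{n ∈ Z} |c_n|^2 = 121/2.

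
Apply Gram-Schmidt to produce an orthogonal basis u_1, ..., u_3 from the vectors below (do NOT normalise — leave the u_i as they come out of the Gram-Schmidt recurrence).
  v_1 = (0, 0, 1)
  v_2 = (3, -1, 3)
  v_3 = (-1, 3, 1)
Orthogonal basis:
  u_1 = (0, 0, 1)
  u_2 = (3, -1, 0)
  u_3 = (4/5, 12/5, 0)

Apply the Gram-Schmidt recurrence
  u_1 = v_1
  u_i = v_i − Σ_{j<i} ((v_i · u_j) / (u_j · u_j)) · u_j.

Step by step this gives:
  u_1 = (0, 0, 1)
  u_2 = (3, -1, 0)
  u_3 = (4/5, 12/5, 0)

Orthogonality check:
  u_2 · u_1 = 0 (should be 0)
  u_3 · u_1 = 0 (should be 0)
  u_3 · u_2 = 0 (should be 0)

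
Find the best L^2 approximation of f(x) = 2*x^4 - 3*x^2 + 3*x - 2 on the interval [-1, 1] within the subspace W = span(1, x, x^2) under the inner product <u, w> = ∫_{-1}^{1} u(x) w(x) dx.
g(x) = -9*x^2/7 + 3*x - 76/35

The best approximation g ∈ W is the orthogonal projection of f onto W. Writing g = a_0 + a_1 x + a_2 x^2, the coefficients solve the normal equations G · a = b where
  G_{ij} = <φ_i, φ_j> and b_i = <f, φ_i>, with φ_0 = 1, φ_1 = x, φ_2 = x^2.
G =
  [2, 0, 2/3]
  [0, 2/3, 0]
  [2/3, 0, 2/5],
b = (-26/5, 2, -206/105).
Solving gives a_0 = -76/35, a_1 = 3, a_2 = -9/7, so
  g(x) = -9*x^2/7 + 3*x - 76/35.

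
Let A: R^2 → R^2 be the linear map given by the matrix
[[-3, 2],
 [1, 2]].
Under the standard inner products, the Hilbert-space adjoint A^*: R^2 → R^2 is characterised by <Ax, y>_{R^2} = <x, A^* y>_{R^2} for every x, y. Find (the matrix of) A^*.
A^* = A^T =
[[-3, 1],
 [2, 2]]

For real matrices with standard dot products, the defining identity <Ax, y> = <x, A^* y> gives (Ax)^T y = x^T (A^*) y, i.e. x^T A^T y = x^T (A^*) y. Since this holds for all x, y, we must have A^* = A^T. Therefore
A^* =
[[-3, 1],
 [2, 2]].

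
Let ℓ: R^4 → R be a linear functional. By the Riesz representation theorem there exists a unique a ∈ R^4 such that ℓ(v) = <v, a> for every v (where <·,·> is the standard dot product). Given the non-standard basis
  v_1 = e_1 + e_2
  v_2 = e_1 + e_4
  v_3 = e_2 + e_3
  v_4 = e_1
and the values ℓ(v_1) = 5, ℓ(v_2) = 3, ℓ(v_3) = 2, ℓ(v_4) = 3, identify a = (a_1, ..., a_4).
a = (3, 2, 0, 0)

Write a = (a_1, ..., a_4) in the standard basis. For each basis vector v_i, ℓ(v_i) = <v_i, a> is a linear equation in the a_j's. Collect the n equations into a matrix system V a = ℓ, where row i of V is v_i (expressed in the standard basis). Since V is invertible (lower-triangular with 1s on the diagonal, up to permutation), solve by back-substitution:
  V =
[[1, 1, 0, 0],
 [1, 0, 0, 1],
 [0, 1, 1, 0],
 [1, 0, 0, 0]]
  V a = (5, 3, 2, 3)
Solving gives a = (3, 2, 0, 0).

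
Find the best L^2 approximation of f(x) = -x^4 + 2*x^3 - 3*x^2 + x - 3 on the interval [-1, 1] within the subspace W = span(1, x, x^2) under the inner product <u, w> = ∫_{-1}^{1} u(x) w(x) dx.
g(x) = -27*x^2/7 + 11*x/5 - 102/35

The best approximation g ∈ W is the orthogonal projection of f onto W. Writing g = a_0 + a_1 x + a_2 x^2, the coefficients solve the normal equations G · a = b where
  G_{ij} = <φ_i, φ_j> and b_i = <f, φ_i>, with φ_0 = 1, φ_1 = x, φ_2 = x^2.
G =
  [2, 0, 2/3]
  [0, 2/3, 0]
  [2/3, 0, 2/5],
b = (-42/5, 22/15, -122/35).
Solving gives a_0 = -102/35, a_1 = 11/5, a_2 = -27/7, so
  g(x) = -27*x^2/7 + 11*x/5 - 102/35.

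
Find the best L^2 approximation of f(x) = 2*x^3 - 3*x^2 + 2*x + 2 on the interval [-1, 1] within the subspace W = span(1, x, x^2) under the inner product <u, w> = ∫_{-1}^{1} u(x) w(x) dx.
g(x) = -3*x^2 + 16*x/5 + 2

The best approximation g ∈ W is the orthogonal projection of f onto W. Writing g = a_0 + a_1 x + a_2 x^2, the coefficients solve the normal equations G · a = b where
  G_{ij} = <φ_i, φ_j> and b_i = <f, φ_i>, with φ_0 = 1, φ_1 = x, φ_2 = x^2.
G =
  [2, 0, 2/3]
  [0, 2/3, 0]
  [2/3, 0, 2/5],
b = (2, 32/15, 2/15).
Solving gives a_0 = 2, a_1 = 16/5, a_2 = -3, so
  g(x) = -3*x^2 + 16*x/5 + 2.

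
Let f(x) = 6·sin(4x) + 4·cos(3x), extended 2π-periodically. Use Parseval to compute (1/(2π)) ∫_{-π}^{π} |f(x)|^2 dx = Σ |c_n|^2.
Σ |c_n|^2 = 26

Expand |f|^2 and use orthogonality of {sin(nx), cos(mx)} on [-π, π]:
  ∫_{-π}^{π} sin(nx)^2 dx = π, ∫ cos(mx)^2 dx = π, and cross terms integrate to 0.
So ∫_{-π}^{π} f(x)^2 dx = 6^2 · π + 4^2 · π = (36 + 16)π.
Divide by 2π: (36 + 16)/2 = 26.
By Parseval, this equals Σ |c_n|^2.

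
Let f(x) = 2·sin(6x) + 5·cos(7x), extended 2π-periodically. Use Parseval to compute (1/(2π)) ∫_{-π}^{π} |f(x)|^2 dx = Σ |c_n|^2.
Σ |c_n|^2 = 29/2

Expand |f|^2 and use orthogonality of {sin(nx), cos(mx)} on [-π, π]:
  ∫_{-π}^{π} sin(nx)^2 dx = π, ∫ cos(mx)^2 dx = π, and cross terms integrate to 0.
So ∫_{-π}^{π} f(x)^2 dx = 2^2 · π + 5^2 · π = (4 + 25)π.
Divide by 2π: (4 + 25)/2 = 29/2.
By Parseval, this equals Σ |c_n|^2.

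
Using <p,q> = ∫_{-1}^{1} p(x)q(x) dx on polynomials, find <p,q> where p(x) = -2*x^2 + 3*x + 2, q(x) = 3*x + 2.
<p,q> = 34/3

Expand the product: p(x)·q(x) = -6*x^3 + 5*x^2 + 12*x + 4.
∫_{-1}^{1} of each monomial x^k gives [2/(k+1) if k even, 0 if k odd]. Integrating term-by-term (or equivalently evaluating the antiderivative F(x) = -3*x^4/2 + 5*x^3/3 + 6*x^2 + 4*x at the endpoints):
  F(1) − F(−1) = 61/6 − (-7/6) = 34/3.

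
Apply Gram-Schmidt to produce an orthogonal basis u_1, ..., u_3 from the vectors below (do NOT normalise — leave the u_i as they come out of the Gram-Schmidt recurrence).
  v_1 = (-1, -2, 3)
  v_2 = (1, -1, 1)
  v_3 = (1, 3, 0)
Orthogonal basis:
  u_1 = (-1, -2, 3)
  u_2 = (9/7, -3/7, 1/7)
  u_3 = (1/2, 2, 3/2)

Apply the Gram-Schmidt recurrence
  u_1 = v_1
  u_i = v_i − Σ_{j<i} ((v_i · u_j) / (u_j · u_j)) · u_j.

Step by step this gives:
  u_1 = (-1, -2, 3)
  u_2 = (9/7, -3/7, 1/7)
  u_3 = (1/2, 2, 3/2)

Orthogonality check:
  u_2 · u_1 = 0 (should be 0)
  u_3 · u_1 = 0 (should be 0)
  u_3 · u_2 = 0 (should be 0)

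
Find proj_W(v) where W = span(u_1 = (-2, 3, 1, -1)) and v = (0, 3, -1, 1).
proj_W(v) = (-14/15, 7/5, 7/15, -7/15)

Set up U = [u_1 | ... | u_1] ∈ R^(4×1). The projector onto W = col(U) is P = U (U^T U)^(-1) U^T.
Compute U^T U =
  [15],
and U^T v = (7).
Solve U^T U · c = U^T v for the coefficients: c = (7/15). The projection is proj_W(v) = U c.
Check: (v - proj_W(v)) · u_1 = 0  (should be 0).
Result: proj_W(v) = (-14/15, 7/5, 7/15, -7/15).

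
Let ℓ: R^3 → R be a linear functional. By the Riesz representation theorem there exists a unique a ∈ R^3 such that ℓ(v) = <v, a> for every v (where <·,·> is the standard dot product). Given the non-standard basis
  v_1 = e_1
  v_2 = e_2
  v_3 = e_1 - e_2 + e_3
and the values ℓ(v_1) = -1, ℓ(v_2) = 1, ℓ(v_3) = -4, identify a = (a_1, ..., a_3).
a = (-1, 1, -2)

Write a = (a_1, ..., a_3) in the standard basis. For each basis vector v_i, ℓ(v_i) = <v_i, a> is a linear equation in the a_j's. Collect the n equations into a matrix system V a = ℓ, where row i of V is v_i (expressed in the standard basis). Since V is invertible (lower-triangular with 1s on the diagonal, up to permutation), solve by back-substitution:
  V =
[[1, 0, 0],
 [0, 1, 0],
 [1, -1, 1]]
  V a = (-1, 1, -4)
Solving gives a = (-1, 1, -2).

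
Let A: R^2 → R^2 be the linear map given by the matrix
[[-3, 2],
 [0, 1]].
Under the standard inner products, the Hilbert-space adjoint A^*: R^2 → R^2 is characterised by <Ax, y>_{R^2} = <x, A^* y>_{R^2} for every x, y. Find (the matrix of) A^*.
A^* = A^T =
[[-3, 0],
 [2, 1]]

For real matrices with standard dot products, the defining identity <Ax, y> = <x, A^* y> gives (Ax)^T y = x^T (A^*) y, i.e. x^T A^T y = x^T (A^*) y. Since this holds for all x, y, we must have A^* = A^T. Therefore
A^* =
[[-3, 0],
 [2, 1]].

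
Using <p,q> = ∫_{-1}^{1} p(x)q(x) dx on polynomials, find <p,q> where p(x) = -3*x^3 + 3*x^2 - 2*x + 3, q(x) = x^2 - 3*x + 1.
<p,q> = 94/5

Expand the product: p(x)·q(x) = -3*x^5 + 12*x^4 - 14*x^3 + 12*x^2 - 11*x + 3.
∫_{-1}^{1} of each monomial x^k gives [2/(k+1) if k even, 0 if k odd]. Integrating term-by-term (or equivalently evaluating the antiderivative F(x) = -x^6/2 + 12*x^5/5 - 7*x^4/2 + 4*x^3 - 11*x^2/2 + 3*x at the endpoints):
  F(1) − F(−1) = -1/10 − (-189/10) = 94/5.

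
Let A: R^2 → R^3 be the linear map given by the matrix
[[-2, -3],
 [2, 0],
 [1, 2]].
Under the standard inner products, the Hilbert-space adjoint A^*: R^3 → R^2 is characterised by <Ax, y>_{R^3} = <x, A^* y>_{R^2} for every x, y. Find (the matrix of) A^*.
A^* = A^T =
[[-2, 2, 1],
 [-3, 0, 2]]

For real matrices with standard dot products, the defining identity <Ax, y> = <x, A^* y> gives (Ax)^T y = x^T (A^*) y, i.e. x^T A^T y = x^T (A^*) y. Since this holds for all x, y, we must have A^* = A^T. Therefore
A^* =
[[-2, 2, 1],
 [-3, 0, 2]].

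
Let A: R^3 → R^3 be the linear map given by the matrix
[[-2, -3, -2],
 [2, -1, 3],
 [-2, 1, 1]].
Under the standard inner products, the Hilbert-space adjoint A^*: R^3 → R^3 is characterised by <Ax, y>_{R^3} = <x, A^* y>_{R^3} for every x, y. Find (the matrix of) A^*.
A^* = A^T =
[[-2, 2, -2],
 [-3, -1, 1],
 [-2, 3, 1]]

For real matrices with standard dot products, the defining identity <Ax, y> = <x, A^* y> gives (Ax)^T y = x^T (A^*) y, i.e. x^T A^T y = x^T (A^*) y. Since this holds for all x, y, we must have A^* = A^T. Therefore
A^* =
[[-2, 2, -2],
 [-3, -1, 1],
 [-2, 3, 1]].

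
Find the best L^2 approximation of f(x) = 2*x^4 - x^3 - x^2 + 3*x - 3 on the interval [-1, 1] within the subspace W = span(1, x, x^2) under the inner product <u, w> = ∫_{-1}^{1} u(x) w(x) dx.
g(x) = 5*x^2/7 + 12*x/5 - 111/35

The best approximation g ∈ W is the orthogonal projection of f onto W. Writing g = a_0 + a_1 x + a_2 x^2, the coefficients solve the normal equations G · a = b where
  G_{ij} = <φ_i, φ_j> and b_i = <f, φ_i>, with φ_0 = 1, φ_1 = x, φ_2 = x^2.
G =
  [2, 0, 2/3]
  [0, 2/3, 0]
  [2/3, 0, 2/5],
b = (-88/15, 8/5, -64/35).
Solving gives a_0 = -111/35, a_1 = 12/5, a_2 = 5/7, so
  g(x) = 5*x^2/7 + 12*x/5 - 111/35.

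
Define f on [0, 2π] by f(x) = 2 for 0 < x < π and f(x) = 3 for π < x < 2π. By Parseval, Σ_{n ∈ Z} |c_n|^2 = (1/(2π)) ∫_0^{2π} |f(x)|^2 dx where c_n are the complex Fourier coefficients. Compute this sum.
Σ |c_n|^2 = 13/2

Parseval equates the L^2 energy of f (normalised by 1/(2π)) with the ℓ^2 sum of its Fourier coefficients: (1/(2π)) ∫_0^{2π} |f|^2 = Σ |c_n|^2.
Compute the left side: (1/(2π)) [∫_0^π 2^2 dx + ∫_π^{2π} 3^2 dx] = (1/(2π)) · (4π + 9π) = (4 + 9)/2 = 13/2.
So Σ_{n ∈ Z} |c_n|^2 = 13/2.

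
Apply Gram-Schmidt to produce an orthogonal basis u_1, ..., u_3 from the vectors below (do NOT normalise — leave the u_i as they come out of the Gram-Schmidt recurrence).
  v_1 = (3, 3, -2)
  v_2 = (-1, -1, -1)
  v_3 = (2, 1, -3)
Orthogonal basis:
  u_1 = (3, 3, -2)
  u_2 = (-5/11, -5/11, -15/11)
  u_3 = (1/2, -1/2, 0)

Apply the Gram-Schmidt recurrence
  u_1 = v_1
  u_i = v_i − Σ_{j<i} ((v_i · u_j) / (u_j · u_j)) · u_j.

Step by step this gives:
  u_1 = (3, 3, -2)
  u_2 = (-5/11, -5/11, -15/11)
  u_3 = (1/2, -1/2, 0)

Orthogonality check:
  u_2 · u_1 = 0 (should be 0)
  u_3 · u_1 = 0 (should be 0)
  u_3 · u_2 = 0 (should be 0)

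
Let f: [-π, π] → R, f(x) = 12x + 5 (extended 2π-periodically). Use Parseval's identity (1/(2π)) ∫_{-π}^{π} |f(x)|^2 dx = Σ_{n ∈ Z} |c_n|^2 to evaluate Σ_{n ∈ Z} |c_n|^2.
Σ |c_n|^2 = 48π^2 + 25

Expand and integrate term by term over [-π, π]:
  ∫ (12x)^2 dx = 144·(2π^3/3); ∫ 2·12·(5)·x dx = 0 (odd integrand); ∫ 5^2 dx = 25·2π.
So (1/(2π)) ∫_{-π}^{π} (12x + 5)^2 dx = 144π^2/3 + 25 = 48π^2 + 25.
Parseval ⇒ Σ |c_n|^2 = 48π^2 + 25.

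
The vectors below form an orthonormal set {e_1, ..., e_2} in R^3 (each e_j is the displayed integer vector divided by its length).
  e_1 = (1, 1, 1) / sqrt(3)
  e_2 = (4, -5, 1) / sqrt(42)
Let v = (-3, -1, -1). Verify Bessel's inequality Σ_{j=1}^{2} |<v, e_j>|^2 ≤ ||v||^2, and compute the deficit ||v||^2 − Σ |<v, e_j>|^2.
Σ |<v, e_j>|^2 = 69/7; ||v||^2 = 11; deficit = 8/7

Write each e_j = u_j / sqrt(<u_j, u_j>) where u_j is the displayed integer vector. Then <v, e_j> = <v, u_j> / sqrt(<u_j, u_j>), so |<v, e_j>|^2 = <v, u_j>^2 / <u_j, u_j>.
Coefficients: <v, e_1> = -5/sqrt(3), <v, e_2> = -8/sqrt(42).
Square and sum: Σ |<v, e_j>|^2 = 69/7.
Compute ||v||^2 = v·v = 11.
Deficit = 11 − 69/7 = 8/7 ≥ 0, confirming Bessel's inequality. (The deficit equals ||v − Σ <v,e_j> e_j||^2, the squared distance from v to span{e_j}.)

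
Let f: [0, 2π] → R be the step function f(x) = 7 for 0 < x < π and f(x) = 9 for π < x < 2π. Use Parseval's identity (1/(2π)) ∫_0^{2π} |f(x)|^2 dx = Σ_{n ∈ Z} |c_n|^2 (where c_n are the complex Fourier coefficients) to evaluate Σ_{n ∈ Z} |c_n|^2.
Σ |c_n|^2 = 65

Parseval equates the L^2 energy of f (normalised by 1/(2π)) with the ℓ^2 sum of its Fourier coefficients: (1/(2π)) ∫_0^{2π} |f|^2 = Σ |c_n|^2.
Compute the left side: (1/(2π)) [∫_0^π 7^2 dx + ∫_π^{2π} 9^2 dx] = (1/(2π)) · (49π + 81π) = (49 + 81)/2 = 65.
So Σ_{n ∈ Z} |c_n|^2 = 65.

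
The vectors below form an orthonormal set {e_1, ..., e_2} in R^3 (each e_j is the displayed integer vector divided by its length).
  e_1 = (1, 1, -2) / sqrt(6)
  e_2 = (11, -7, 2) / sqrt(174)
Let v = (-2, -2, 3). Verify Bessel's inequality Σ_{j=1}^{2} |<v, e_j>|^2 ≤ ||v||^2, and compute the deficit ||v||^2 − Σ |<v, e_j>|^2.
Σ |<v, e_j>|^2 = 484/29; ||v||^2 = 17; deficit = 9/29

Write each e_j = u_j / sqrt(<u_j, u_j>) where u_j is the displayed integer vector. Then <v, e_j> = <v, u_j> / sqrt(<u_j, u_j>), so |<v, e_j>|^2 = <v, u_j>^2 / <u_j, u_j>.
Coefficients: <v, e_1> = -10/sqrt(6), <v, e_2> = -2/sqrt(174).
Square and sum: Σ |<v, e_j>|^2 = 484/29.
Compute ||v||^2 = v·v = 17.
Deficit = 17 − 484/29 = 9/29 ≥ 0, confirming Bessel's inequality. (The deficit equals ||v − Σ <v,e_j> e_j||^2, the squared distance from v to span{e_j}.)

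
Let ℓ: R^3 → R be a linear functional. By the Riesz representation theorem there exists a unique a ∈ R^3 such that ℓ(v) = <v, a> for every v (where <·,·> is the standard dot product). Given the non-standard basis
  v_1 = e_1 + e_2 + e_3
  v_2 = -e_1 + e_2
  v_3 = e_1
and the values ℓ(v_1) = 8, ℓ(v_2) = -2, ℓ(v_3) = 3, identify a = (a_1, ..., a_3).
a = (3, 1, 4)

Write a = (a_1, ..., a_3) in the standard basis. For each basis vector v_i, ℓ(v_i) = <v_i, a> is a linear equation in the a_j's. Collect the n equations into a matrix system V a = ℓ, where row i of V is v_i (expressed in the standard basis). Since V is invertible (lower-triangular with 1s on the diagonal, up to permutation), solve by back-substitution:
  V =
[[1, 1, 1],
 [-1, 1, 0],
 [1, 0, 0]]
  V a = (8, -2, 3)
Solving gives a = (3, 1, 4).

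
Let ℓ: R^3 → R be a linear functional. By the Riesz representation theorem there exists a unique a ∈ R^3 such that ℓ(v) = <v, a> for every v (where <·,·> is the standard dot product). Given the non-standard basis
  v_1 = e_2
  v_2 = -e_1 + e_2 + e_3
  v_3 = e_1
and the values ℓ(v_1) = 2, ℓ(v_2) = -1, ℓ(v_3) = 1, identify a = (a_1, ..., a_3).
a = (1, 2, -2)

Write a = (a_1, ..., a_3) in the standard basis. For each basis vector v_i, ℓ(v_i) = <v_i, a> is a linear equation in the a_j's. Collect the n equations into a matrix system V a = ℓ, where row i of V is v_i (expressed in the standard basis). Since V is invertible (lower-triangular with 1s on the diagonal, up to permutation), solve by back-substitution:
  V =
[[0, 1, 0],
 [-1, 1, 1],
 [1, 0, 0]]
  V a = (2, -1, 1)
Solving gives a = (1, 2, -2).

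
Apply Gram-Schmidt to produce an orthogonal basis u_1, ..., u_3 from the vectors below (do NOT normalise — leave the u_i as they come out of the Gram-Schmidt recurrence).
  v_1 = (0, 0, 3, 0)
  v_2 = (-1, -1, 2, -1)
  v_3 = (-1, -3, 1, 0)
Orthogonal basis:
  u_1 = (0, 0, 3, 0)
  u_2 = (-1, -1, 0, -1)
  u_3 = (1/3, -5/3, 0, 4/3)

Apply the Gram-Schmidt recurrence
  u_1 = v_1
  u_i = v_i − Σ_{j<i} ((v_i · u_j) / (u_j · u_j)) · u_j.

Step by step this gives:
  u_1 = (0, 0, 3, 0)
  u_2 = (-1, -1, 0, -1)
  u_3 = (1/3, -5/3, 0, 4/3)

Orthogonality check:
  u_2 · u_1 = 0 (should be 0)
  u_3 · u_1 = 0 (should be 0)
  u_3 · u_2 = 0 (should be 0)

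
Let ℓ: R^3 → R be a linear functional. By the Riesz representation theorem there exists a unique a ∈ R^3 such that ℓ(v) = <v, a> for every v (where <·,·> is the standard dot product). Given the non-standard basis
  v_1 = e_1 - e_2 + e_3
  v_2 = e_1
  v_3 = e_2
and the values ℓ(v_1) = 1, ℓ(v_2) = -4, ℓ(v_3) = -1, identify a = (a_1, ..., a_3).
a = (-4, -1, 4)

Write a = (a_1, ..., a_3) in the standard basis. For each basis vector v_i, ℓ(v_i) = <v_i, a> is a linear equation in the a_j's. Collect the n equations into a matrix system V a = ℓ, where row i of V is v_i (expressed in the standard basis). Since V is invertible (lower-triangular with 1s on the diagonal, up to permutation), solve by back-substitution:
  V =
[[1, -1, 1],
 [1, 0, 0],
 [0, 1, 0]]
  V a = (1, -4, -1)
Solving gives a = (-4, -1, 4).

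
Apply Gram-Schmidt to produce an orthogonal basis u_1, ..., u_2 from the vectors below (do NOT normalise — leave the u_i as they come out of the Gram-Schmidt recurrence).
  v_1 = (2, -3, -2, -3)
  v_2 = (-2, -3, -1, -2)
Orthogonal basis:
  u_1 = (2, -3, -2, -3)
  u_2 = (-3, -3/2, 0, -1/2)

Apply the Gram-Schmidt recurrence
  u_1 = v_1
  u_i = v_i − Σ_{j<i} ((v_i · u_j) / (u_j · u_j)) · u_j.

Step by step this gives:
  u_1 = (2, -3, -2, -3)
  u_2 = (-3, -3/2, 0, -1/2)

Orthogonality check:
  u_2 · u_1 = 0 (should be 0)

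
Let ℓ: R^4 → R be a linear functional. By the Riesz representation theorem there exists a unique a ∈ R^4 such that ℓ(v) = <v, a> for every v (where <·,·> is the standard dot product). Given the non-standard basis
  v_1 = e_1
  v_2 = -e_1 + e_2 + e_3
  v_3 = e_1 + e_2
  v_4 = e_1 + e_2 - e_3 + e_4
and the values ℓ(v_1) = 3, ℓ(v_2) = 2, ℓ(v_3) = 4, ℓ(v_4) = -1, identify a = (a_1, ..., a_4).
a = (3, 1, 4, -1)

Write a = (a_1, ..., a_4) in the standard basis. For each basis vector v_i, ℓ(v_i) = <v_i, a> is a linear equation in the a_j's. Collect the n equations into a matrix system V a = ℓ, where row i of V is v_i (expressed in the standard basis). Since V is invertible (lower-triangular with 1s on the diagonal, up to permutation), solve by back-substitution:
  V =
[[1, 0, 0, 0],
 [-1, 1, 1, 0],
 [1, 1, 0, 0],
 [1, 1, -1, 1]]
  V a = (3, 2, 4, -1)
Solving gives a = (3, 1, 4, -1).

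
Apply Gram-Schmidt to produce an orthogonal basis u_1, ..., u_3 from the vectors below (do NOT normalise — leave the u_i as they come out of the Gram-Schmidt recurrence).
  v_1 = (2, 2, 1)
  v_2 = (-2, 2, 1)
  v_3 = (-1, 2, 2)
Orthogonal basis:
  u_1 = (2, 2, 1)
  u_2 = (-20/9, 16/9, 8/9)
  u_3 = (0, -2/5, 4/5)

Apply the Gram-Schmidt recurrence
  u_1 = v_1
  u_i = v_i − Σ_{j<i} ((v_i · u_j) / (u_j · u_j)) · u_j.

Step by step this gives:
  u_1 = (2, 2, 1)
  u_2 = (-20/9, 16/9, 8/9)
  u_3 = (0, -2/5, 4/5)

Orthogonality check:
  u_2 · u_1 = 0 (should be 0)
  u_3 · u_1 = 0 (should be 0)
  u_3 · u_2 = 0 (should be 0)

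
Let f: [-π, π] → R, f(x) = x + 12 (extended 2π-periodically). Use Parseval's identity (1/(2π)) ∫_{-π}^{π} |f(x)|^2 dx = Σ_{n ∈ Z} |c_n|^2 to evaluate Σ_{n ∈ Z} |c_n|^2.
Σ |c_n|^2 = π^2/3 + 144

Expand and integrate term by term over [-π, π]:
  ∫ (x)^2 dx = 1·(2π^3/3); ∫ 2·1·(12)·x dx = 0 (odd integrand); ∫ 12^2 dx = 144·2π.
So (1/(2π)) ∫_{-π}^{π} (x + 12)^2 dx = 1π^2/3 + 144 = π^2/3 + 144.
Parseval ⇒ Σ |c_n|^2 = π^2/3 + 144.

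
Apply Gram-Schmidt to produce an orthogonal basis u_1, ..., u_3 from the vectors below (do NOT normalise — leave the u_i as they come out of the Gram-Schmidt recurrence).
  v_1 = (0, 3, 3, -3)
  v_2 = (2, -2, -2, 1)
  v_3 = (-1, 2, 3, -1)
Orthogonal basis:
  u_1 = (0, 3, 3, -3)
  u_2 = (2, -1/3, -1/3, -2/3)
  u_3 = (2/7, -3/14, 11/14, 4/7)

Apply the Gram-Schmidt recurrence
  u_1 = v_1
  u_i = v_i − Σ_{j<i} ((v_i · u_j) / (u_j · u_j)) · u_j.

Step by step this gives:
  u_1 = (0, 3, 3, -3)
  u_2 = (2, -1/3, -1/3, -2/3)
  u_3 = (2/7, -3/14, 11/14, 4/7)

Orthogonality check:
  u_2 · u_1 = 0 (should be 0)
  u_3 · u_1 = 0 (should be 0)
  u_3 · u_2 = 0 (should be 0)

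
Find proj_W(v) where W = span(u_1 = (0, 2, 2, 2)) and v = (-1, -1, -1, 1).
proj_W(v) = (0, -1/3, -1/3, -1/3)

Set up U = [u_1 | ... | u_1] ∈ R^(4×1). The projector onto W = col(U) is P = U (U^T U)^(-1) U^T.
Compute U^T U =
  [12],
and U^T v = (-2).
Solve U^T U · c = U^T v for the coefficients: c = (-1/6). The projection is proj_W(v) = U c.
Check: (v - proj_W(v)) · u_1 = 0  (should be 0).
Result: proj_W(v) = (0, -1/3, -1/3, -1/3).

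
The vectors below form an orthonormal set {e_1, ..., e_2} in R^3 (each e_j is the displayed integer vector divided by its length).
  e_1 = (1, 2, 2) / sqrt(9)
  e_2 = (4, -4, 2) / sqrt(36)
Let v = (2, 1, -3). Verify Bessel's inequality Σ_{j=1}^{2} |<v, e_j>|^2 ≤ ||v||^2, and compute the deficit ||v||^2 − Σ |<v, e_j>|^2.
Σ |<v, e_j>|^2 = 5/9; ||v||^2 = 14; deficit = 121/9

Write each e_j = u_j / sqrt(<u_j, u_j>) where u_j is the displayed integer vector. Then <v, e_j> = <v, u_j> / sqrt(<u_j, u_j>), so |<v, e_j>|^2 = <v, u_j>^2 / <u_j, u_j>.
Coefficients: <v, e_1> = -2/sqrt(9), <v, e_2> = -2/sqrt(36).
Square and sum: Σ |<v, e_j>|^2 = 5/9.
Compute ||v||^2 = v·v = 14.
Deficit = 14 − 5/9 = 121/9 ≥ 0, confirming Bessel's inequality. (The deficit equals ||v − Σ <v,e_j> e_j||^2, the squared distance from v to span{e_j}.)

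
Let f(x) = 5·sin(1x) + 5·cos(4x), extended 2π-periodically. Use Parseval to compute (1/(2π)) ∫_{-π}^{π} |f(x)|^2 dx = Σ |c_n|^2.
Σ |c_n|^2 = 25

Expand |f|^2 and use orthogonality of {sin(nx), cos(mx)} on [-π, π]:
  ∫_{-π}^{π} sin(nx)^2 dx = π, ∫ cos(mx)^2 dx = π, and cross terms integrate to 0.
So ∫_{-π}^{π} f(x)^2 dx = 5^2 · π + 5^2 · π = (25 + 25)π.
Divide by 2π: (25 + 25)/2 = 25.
By Parseval, this equals Σ |c_n|^2.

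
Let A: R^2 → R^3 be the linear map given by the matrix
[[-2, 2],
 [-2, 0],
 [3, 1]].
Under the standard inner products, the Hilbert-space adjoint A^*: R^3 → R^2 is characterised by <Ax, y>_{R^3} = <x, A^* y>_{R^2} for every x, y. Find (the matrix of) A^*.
A^* = A^T =
[[-2, -2, 3],
 [2, 0, 1]]

For real matrices with standard dot products, the defining identity <Ax, y> = <x, A^* y> gives (Ax)^T y = x^T (A^*) y, i.e. x^T A^T y = x^T (A^*) y. Since this holds for all x, y, we must have A^* = A^T. Therefore
A^* =
[[-2, -2, 3],
 [2, 0, 1]].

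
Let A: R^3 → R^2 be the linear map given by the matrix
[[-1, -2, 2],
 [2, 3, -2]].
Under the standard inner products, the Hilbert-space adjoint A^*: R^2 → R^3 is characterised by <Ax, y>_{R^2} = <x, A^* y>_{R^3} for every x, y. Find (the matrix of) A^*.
A^* = A^T =
[[-1, 2],
 [-2, 3],
 [2, -2]]

For real matrices with standard dot products, the defining identity <Ax, y> = <x, A^* y> gives (Ax)^T y = x^T (A^*) y, i.e. x^T A^T y = x^T (A^*) y. Since this holds for all x, y, we must have A^* = A^T. Therefore
A^* =
[[-1, 2],
 [-2, 3],
 [2, -2]].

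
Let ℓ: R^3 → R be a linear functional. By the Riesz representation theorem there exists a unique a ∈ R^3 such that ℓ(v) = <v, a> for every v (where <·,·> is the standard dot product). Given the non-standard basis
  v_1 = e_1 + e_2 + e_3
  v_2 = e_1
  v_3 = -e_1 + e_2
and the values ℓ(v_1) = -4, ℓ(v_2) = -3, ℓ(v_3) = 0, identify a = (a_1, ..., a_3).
a = (-3, -3, 2)

Write a = (a_1, ..., a_3) in the standard basis. For each basis vector v_i, ℓ(v_i) = <v_i, a> is a linear equation in the a_j's. Collect the n equations into a matrix system V a = ℓ, where row i of V is v_i (expressed in the standard basis). Since V is invertible (lower-triangular with 1s on the diagonal, up to permutation), solve by back-substitution:
  V =
[[1, 1, 1],
 [1, 0, 0],
 [-1, 1, 0]]
  V a = (-4, -3, 0)
Solving gives a = (-3, -3, 2).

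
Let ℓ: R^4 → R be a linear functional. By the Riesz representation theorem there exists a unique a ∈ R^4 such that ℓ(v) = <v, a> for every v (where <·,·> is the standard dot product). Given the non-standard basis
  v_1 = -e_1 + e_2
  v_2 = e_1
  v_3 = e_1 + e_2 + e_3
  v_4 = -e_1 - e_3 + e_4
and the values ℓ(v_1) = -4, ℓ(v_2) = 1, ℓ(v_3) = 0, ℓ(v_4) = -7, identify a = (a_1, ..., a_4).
a = (1, -3, 2, -4)

Write a = (a_1, ..., a_4) in the standard basis. For each basis vector v_i, ℓ(v_i) = <v_i, a> is a linear equation in the a_j's. Collect the n equations into a matrix system V a = ℓ, where row i of V is v_i (expressed in the standard basis). Since V is invertible (lower-triangular with 1s on the diagonal, up to permutation), solve by back-substitution:
  V =
[[-1, 1, 0, 0],
 [1, 0, 0, 0],
 [1, 1, 1, 0],
 [-1, 0, -1, 1]]
  V a = (-4, 1, 0, -7)
Solving gives a = (1, -3, 2, -4).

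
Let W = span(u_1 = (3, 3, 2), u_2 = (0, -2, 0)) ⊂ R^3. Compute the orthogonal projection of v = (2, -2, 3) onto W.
proj_W(v) = (36/13, -2, 24/13)

Set up U = [u_1 | ... | u_2] ∈ R^(3×2). The projector onto W = col(U) is P = U (U^T U)^(-1) U^T.
Compute U^T U =
  [22, -6]
  [-6, 4],
and U^T v = (6, 4).
Solve U^T U · c = U^T v for the coefficients: c = (12/13, 31/13). The projection is proj_W(v) = U c.
Check: (v - proj_W(v)) · u_1 = 0  (should be 0).
Check: (v - proj_W(v)) · u_2 = 0  (should be 0).
Result: proj_W(v) = (36/13, -2, 24/13).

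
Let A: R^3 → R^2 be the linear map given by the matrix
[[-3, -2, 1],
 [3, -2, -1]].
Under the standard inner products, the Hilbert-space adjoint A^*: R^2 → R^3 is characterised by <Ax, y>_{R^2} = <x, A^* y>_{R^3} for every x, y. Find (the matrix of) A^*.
A^* = A^T =
[[-3, 3],
 [-2, -2],
 [1, -1]]

For real matrices with standard dot products, the defining identity <Ax, y> = <x, A^* y> gives (Ax)^T y = x^T (A^*) y, i.e. x^T A^T y = x^T (A^*) y. Since this holds for all x, y, we must have A^* = A^T. Therefore
A^* =
[[-3, 3],
 [-2, -2],
 [1, -1]].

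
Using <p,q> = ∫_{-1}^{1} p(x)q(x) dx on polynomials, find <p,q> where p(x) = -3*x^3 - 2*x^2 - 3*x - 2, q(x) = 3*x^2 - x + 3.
<p,q> = -96/5

Expand the product: p(x)·q(x) = -9*x^5 - 3*x^4 - 16*x^3 - 9*x^2 - 7*x - 6.
∫_{-1}^{1} of each monomial x^k gives [2/(k+1) if k even, 0 if k odd]. Integrating term-by-term (or equivalently evaluating the antiderivative F(x) = -3*x^6/2 - 3*x^5/5 - 4*x^4 - 3*x^3 - 7*x^2/2 - 6*x at the endpoints):
  F(1) − F(−1) = -93/5 − (3/5) = -96/5.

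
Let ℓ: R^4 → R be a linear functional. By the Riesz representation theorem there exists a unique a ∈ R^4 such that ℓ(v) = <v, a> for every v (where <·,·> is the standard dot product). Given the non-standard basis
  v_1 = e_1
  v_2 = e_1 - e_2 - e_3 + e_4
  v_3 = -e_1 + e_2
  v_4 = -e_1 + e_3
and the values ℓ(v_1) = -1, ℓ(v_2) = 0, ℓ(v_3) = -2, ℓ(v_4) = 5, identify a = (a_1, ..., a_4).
a = (-1, -3, 4, 2)

Write a = (a_1, ..., a_4) in the standard basis. For each basis vector v_i, ℓ(v_i) = <v_i, a> is a linear equation in the a_j's. Collect the n equations into a matrix system V a = ℓ, where row i of V is v_i (expressed in the standard basis). Since V is invertible (lower-triangular with 1s on the diagonal, up to permutation), solve by back-substitution:
  V =
[[1, 0, 0, 0],
 [1, -1, -1, 1],
 [-1, 1, 0, 0],
 [-1, 0, 1, 0]]
  V a = (-1, 0, -2, 5)
Solving gives a = (-1, -3, 4, 2).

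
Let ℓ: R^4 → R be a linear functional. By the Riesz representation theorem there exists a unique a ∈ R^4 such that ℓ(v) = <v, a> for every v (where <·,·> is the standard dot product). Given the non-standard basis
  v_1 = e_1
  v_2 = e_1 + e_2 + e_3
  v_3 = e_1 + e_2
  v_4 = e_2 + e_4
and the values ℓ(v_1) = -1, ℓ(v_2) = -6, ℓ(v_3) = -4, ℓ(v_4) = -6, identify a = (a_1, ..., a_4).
a = (-1, -3, -2, -3)

Write a = (a_1, ..., a_4) in the standard basis. For each basis vector v_i, ℓ(v_i) = <v_i, a> is a linear equation in the a_j's. Collect the n equations into a matrix system V a = ℓ, where row i of V is v_i (expressed in the standard basis). Since V is invertible (lower-triangular with 1s on the diagonal, up to permutation), solve by back-substitution:
  V =
[[1, 0, 0, 0],
 [1, 1, 1, 0],
 [1, 1, 0, 0],
 [0, 1, 0, 1]]
  V a = (-1, -6, -4, -6)
Solving gives a = (-1, -3, -2, -3).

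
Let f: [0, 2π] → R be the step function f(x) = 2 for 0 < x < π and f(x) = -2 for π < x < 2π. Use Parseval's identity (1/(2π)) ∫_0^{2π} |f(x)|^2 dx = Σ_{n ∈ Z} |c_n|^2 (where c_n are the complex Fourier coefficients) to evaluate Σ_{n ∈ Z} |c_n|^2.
Σ |c_n|^2 = 4

Parseval equates the L^2 energy of f (normalised by 1/(2π)) with the ℓ^2 sum of its Fourier coefficients: (1/(2π)) ∫_0^{2π} |f|^2 = Σ |c_n|^2.
Compute the left side: (1/(2π)) [∫_0^π 2^2 dx + ∫_π^{2π} (-2)^2 dx] = (1/(2π)) · (4π + 4π) = (4 + 4)/2 = 4.
So Σ_{n ∈ Z} |c_n|^2 = 4.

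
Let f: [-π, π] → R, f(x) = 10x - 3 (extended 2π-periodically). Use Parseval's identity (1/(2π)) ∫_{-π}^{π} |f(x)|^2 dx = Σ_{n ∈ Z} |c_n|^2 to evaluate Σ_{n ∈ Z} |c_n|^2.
Σ |c_n|^2 = 100π^2/3 + 9

Expand and integrate term by term over [-π, π]:
  ∫ (10x)^2 dx = 100·(2π^3/3); ∫ 2·10·(-3)·x dx = 0 (odd integrand); ∫ (-3)^2 dx = 9·2π.
So (1/(2π)) ∫_{-π}^{π} (10x - 3)^2 dx = 100π^2/3 + 9 = 100π^2/3 + 9.
Parseval ⇒ Σ |c_n|^2 = 100π^2/3 + 9.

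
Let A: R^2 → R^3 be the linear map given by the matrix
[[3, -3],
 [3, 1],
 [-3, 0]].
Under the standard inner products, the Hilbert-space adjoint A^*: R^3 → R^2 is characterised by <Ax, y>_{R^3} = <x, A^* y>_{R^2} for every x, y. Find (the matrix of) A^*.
A^* = A^T =
[[3, 3, -3],
 [-3, 1, 0]]

For real matrices with standard dot products, the defining identity <Ax, y> = <x, A^* y> gives (Ax)^T y = x^T (A^*) y, i.e. x^T A^T y = x^T (A^*) y. Since this holds for all x, y, we must have A^* = A^T. Therefore
A^* =
[[3, 3, -3],
 [-3, 1, 0]].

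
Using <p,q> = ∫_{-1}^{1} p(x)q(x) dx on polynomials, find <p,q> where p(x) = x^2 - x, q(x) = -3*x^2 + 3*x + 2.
<p,q> = -28/15

Expand the product: p(x)·q(x) = -3*x^4 + 6*x^3 - x^2 - 2*x.
∫_{-1}^{1} of each monomial x^k gives [2/(k+1) if k even, 0 if k odd]. Integrating term-by-term (or equivalently evaluating the antiderivative F(x) = -3*x^5/5 + 3*x^4/2 - x^3/3 - x^2 at the endpoints):
  F(1) − F(−1) = -13/30 − (43/30) = -28/15.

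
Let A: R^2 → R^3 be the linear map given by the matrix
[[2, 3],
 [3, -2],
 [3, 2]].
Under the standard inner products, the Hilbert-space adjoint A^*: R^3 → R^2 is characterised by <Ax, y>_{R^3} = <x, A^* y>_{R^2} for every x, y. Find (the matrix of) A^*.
A^* = A^T =
[[2, 3, 3],
 [3, -2, 2]]

For real matrices with standard dot products, the defining identity <Ax, y> = <x, A^* y> gives (Ax)^T y = x^T (A^*) y, i.e. x^T A^T y = x^T (A^*) y. Since this holds for all x, y, we must have A^* = A^T. Therefore
A^* =
[[2, 3, 3],
 [3, -2, 2]].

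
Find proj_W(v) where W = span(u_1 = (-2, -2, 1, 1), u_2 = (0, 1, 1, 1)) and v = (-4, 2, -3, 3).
proj_W(v) = (-4/5, -2/15, 16/15, 16/15)

Set up U = [u_1 | ... | u_2] ∈ R^(4×2). The projector onto W = col(U) is P = U (U^T U)^(-1) U^T.
Compute U^T U =
  [10, 0]
  [0, 3],
and U^T v = (4, 2).
Solve U^T U · c = U^T v for the coefficients: c = (2/5, 2/3). The projection is proj_W(v) = U c.
Check: (v - proj_W(v)) · u_1 = 0  (should be 0).
Check: (v - proj_W(v)) · u_2 = 0  (should be 0).
Result: proj_W(v) = (-4/5, -2/15, 16/15, 16/15).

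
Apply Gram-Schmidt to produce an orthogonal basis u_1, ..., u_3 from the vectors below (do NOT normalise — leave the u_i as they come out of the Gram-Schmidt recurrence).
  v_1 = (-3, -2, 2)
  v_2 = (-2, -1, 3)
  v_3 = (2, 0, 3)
Orthogonal basis:
  u_1 = (-3, -2, 2)
  u_2 = (8/17, 11/17, 23/17)
  u_3 = (22/21, -55/42, 11/42)

Apply the Gram-Schmidt recurrence
  u_1 = v_1
  u_i = v_i − Σ_{j<i} ((v_i · u_j) / (u_j · u_j)) · u_j.

Step by step this gives:
  u_1 = (-3, -2, 2)
  u_2 = (8/17, 11/17, 23/17)
  u_3 = (22/21, -55/42, 11/42)

Orthogonality check:
  u_2 · u_1 = 0 (should be 0)
  u_3 · u_1 = 0 (should be 0)
  u_3 · u_2 = 0 (should be 0)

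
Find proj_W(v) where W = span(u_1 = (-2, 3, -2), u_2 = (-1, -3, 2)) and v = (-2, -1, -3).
proj_W(v) = (-2, 9/13, -6/13)

Set up U = [u_1 | ... | u_2] ∈ R^(3×2). The projector onto W = col(U) is P = U (U^T U)^(-1) U^T.
Compute U^T U =
  [17, -11]
  [-11, 14],
and U^T v = (7, -1).
Solve U^T U · c = U^T v for the coefficients: c = (29/39, 20/39). The projection is proj_W(v) = U c.
Check: (v - proj_W(v)) · u_1 = 0  (should be 0).
Check: (v - proj_W(v)) · u_2 = 0  (should be 0).
Result: proj_W(v) = (-2, 9/13, -6/13).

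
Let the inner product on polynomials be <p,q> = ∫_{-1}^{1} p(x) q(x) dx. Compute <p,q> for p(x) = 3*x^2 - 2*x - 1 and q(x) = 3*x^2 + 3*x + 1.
<p,q> = -12/5

Expand the product: p(x)·q(x) = 9*x^4 + 3*x^3 - 6*x^2 - 5*x - 1.
∫_{-1}^{1} of each monomial x^k gives [2/(k+1) if k even, 0 if k odd]. Integrating term-by-term (or equivalently evaluating the antiderivative F(x) = 9*x^5/5 + 3*x^4/4 - 2*x^3 - 5*x^2/2 - x at the endpoints):
  F(1) − F(−1) = -59/20 − (-11/20) = -12/5.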